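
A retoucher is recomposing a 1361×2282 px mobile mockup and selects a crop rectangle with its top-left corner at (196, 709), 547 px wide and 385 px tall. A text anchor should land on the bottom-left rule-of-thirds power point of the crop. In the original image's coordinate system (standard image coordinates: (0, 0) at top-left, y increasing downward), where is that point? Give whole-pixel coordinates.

(378, 966)

One third of the crop width 547 is 182.33 px.
One third of the crop height 385 is 128.33 px.
The bottom-left point is one-third across and two-thirds down within the crop:
x = 196 + 1 × 182.33 ≈ 378; y = 709 + 2 × 128.33 ≈ 966.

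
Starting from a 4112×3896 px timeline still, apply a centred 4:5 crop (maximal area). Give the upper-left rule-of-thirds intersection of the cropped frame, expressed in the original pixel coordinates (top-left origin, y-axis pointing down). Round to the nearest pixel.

(1537, 1299)

4112/3896 > 4/5, so the 4:5 crop keeps the full height 3896 and trims width to 3896 × 4/5 = 3116.80 px.
Left offset = (4112 − 3116.80)/2 = 497.60 px; top offset = 0.
Upper-left is one-third across and one-third down within the crop:
x = 497.60 + 1 × 3116.80/3 ≈ 1537; y = 0.00 + 1 × 3896.00/3 ≈ 1299.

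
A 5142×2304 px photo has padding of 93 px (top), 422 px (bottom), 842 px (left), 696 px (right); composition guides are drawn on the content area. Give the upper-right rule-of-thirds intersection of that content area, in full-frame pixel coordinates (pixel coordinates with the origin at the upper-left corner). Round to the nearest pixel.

x = 3245 px, y = 689 px

Content width = 5142 − 842 − 696 = 3604 px; content height = 2304 − 93 − 422 = 1789 px.
Upper-right is two-thirds across and one-third down within the content area.
x = 842 + 2 × 3604/3 = 842 + 2402.67 ≈ 3245
y = 93 + 1 × 1789/3 = 93 + 596.33 ≈ 689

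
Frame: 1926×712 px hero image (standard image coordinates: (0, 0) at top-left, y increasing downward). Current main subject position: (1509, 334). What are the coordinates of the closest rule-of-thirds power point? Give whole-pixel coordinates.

x = 1284 px, y = 237 px

Third lines: x ∈ {642, 1284}, y ∈ {237, 475}.
1509 is closer to x = 1284; 334 is closer to y = 237.
So the nearest intersection is the upper-right power point.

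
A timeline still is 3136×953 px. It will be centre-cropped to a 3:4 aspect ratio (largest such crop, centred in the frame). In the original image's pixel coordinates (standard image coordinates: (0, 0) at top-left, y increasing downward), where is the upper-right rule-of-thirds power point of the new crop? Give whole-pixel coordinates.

x = 1687 px, y = 318 px

3136/953 > 3/4, so the 3:4 crop keeps the full height 953 and trims width to 953 × 3/4 = 714.75 px.
Left offset = (3136 − 714.75)/2 = 1210.62 px; top offset = 0.
Upper-right is two-thirds across and one-third down within the crop:
x = 1210.62 + 2 × 714.75/3 ≈ 1687; y = 0.00 + 1 × 953.00/3 ≈ 318.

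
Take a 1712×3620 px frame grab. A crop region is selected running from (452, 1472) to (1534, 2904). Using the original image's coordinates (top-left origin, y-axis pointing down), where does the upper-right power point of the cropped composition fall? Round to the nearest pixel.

Crop width = 1534 − 452 = 1082 px; one third is 360.67 px.
Crop height = 2904 − 1472 = 1432 px; one third is 477.33 px.
The upper-right point is two-thirds across and one-third down within the crop:
x = 452 + 2 × 360.67 ≈ 1173; y = 1472 + 1 × 477.33 ≈ 1949.

(1173, 1949)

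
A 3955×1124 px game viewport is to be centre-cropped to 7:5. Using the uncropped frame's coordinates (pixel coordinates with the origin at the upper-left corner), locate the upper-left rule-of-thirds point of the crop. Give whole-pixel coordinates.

3955/1124 > 7/5, so the 7:5 crop keeps the full height 1124 and trims width to 1124 × 7/5 = 1573.60 px.
Left offset = (3955 − 1573.60)/2 = 1190.70 px; top offset = 0.
Upper-left is one-third across and one-third down within the crop:
x = 1190.70 + 1 × 1573.60/3 ≈ 1715; y = 0.00 + 1 × 1124.00/3 ≈ 375.

(1715, 375)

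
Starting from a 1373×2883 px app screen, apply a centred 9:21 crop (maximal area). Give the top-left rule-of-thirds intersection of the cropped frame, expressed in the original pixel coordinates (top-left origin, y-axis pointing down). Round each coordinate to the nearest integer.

(481, 961)

1373/2883 > 9/21, so the 9:21 crop keeps the full height 2883 and trims width to 2883 × 9/21 = 1235.57 px.
Left offset = (1373 − 1235.57)/2 = 68.71 px; top offset = 0.
Top-left is one-third across and one-third down within the crop:
x = 68.71 + 1 × 1235.57/3 ≈ 481; y = 0.00 + 1 × 2883.00/3 ≈ 961.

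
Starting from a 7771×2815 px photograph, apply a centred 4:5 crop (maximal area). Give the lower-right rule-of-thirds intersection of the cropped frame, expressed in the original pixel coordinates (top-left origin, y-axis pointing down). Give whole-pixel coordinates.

(4261, 1877)

7771/2815 > 4/5, so the 4:5 crop keeps the full height 2815 and trims width to 2815 × 4/5 = 2252.00 px.
Left offset = (7771 − 2252.00)/2 = 2759.50 px; top offset = 0.
Lower-right is two-thirds across and two-thirds down within the crop:
x = 2759.50 + 2 × 2252.00/3 ≈ 4261; y = 0.00 + 2 × 2815.00/3 ≈ 1877.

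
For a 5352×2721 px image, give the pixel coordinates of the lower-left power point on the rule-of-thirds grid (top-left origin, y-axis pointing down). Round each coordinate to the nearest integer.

(1784, 1814)

The lower-left point sits one-third of the way across and two-thirds of the way down.
x = 1 × 5352/3 ≈ 1784; y = 2 × 2721/3 ≈ 1814.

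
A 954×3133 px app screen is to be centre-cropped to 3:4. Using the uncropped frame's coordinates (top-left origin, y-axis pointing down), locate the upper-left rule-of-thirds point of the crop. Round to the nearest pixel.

(318, 1355)

954/3133 < 3/4, so the 3:4 crop keeps the full width 954 and trims height to 954 × 4/3 = 1272.00 px.
Top offset = (3133 − 1272.00)/2 = 930.50 px; left offset = 0.
Upper-left is one-third across and one-third down within the crop:
x = 0.00 + 1 × 954.00/3 ≈ 318; y = 930.50 + 1 × 1272.00/3 ≈ 1355.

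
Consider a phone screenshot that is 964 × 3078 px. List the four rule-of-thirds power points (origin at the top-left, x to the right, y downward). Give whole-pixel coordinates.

One third of 964 is 321.33; one third of 3078 is 1026.
Vertical third lines at x = 321 and x = 643; horizontal third lines at y = 1026 and y = 2052.

(321, 1026), (643, 1026), (321, 2052), (643, 2052)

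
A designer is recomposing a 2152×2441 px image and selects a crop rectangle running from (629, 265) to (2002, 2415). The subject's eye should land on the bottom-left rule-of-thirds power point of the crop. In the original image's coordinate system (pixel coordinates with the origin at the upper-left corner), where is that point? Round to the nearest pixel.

Crop width = 2002 − 629 = 1373 px; one third is 457.67 px.
Crop height = 2415 − 265 = 2150 px; one third is 716.67 px.
The bottom-left point is one-third across and two-thirds down within the crop:
x = 629 + 1 × 457.67 ≈ 1087; y = 265 + 2 × 716.67 ≈ 1698.

x = 1087 px, y = 1698 px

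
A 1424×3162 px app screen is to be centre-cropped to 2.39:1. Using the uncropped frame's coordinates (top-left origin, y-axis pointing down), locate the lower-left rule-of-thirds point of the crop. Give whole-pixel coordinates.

(475, 1680)

1424/3162 < 2.39/1, so the 2.39:1 crop keeps the full width 1424 and trims height to 1424 × 1/2.39 = 595.82 px.
Top offset = (3162 − 595.82)/2 = 1283.09 px; left offset = 0.
Lower-left is one-third across and two-thirds down within the crop:
x = 0.00 + 1 × 1424.00/3 ≈ 475; y = 1283.09 + 2 × 595.82/3 ≈ 1680.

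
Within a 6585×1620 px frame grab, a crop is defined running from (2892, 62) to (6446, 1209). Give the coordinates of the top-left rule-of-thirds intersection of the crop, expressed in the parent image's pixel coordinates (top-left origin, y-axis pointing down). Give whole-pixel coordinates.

Crop width = 6446 − 2892 = 3554 px; one third is 1184.67 px.
Crop height = 1209 − 62 = 1147 px; one third is 382.33 px.
The top-left point is one-third across and one-third down within the crop:
x = 2892 + 1 × 1184.67 ≈ 4077; y = 62 + 1 × 382.33 ≈ 444.

x = 4077 px, y = 444 px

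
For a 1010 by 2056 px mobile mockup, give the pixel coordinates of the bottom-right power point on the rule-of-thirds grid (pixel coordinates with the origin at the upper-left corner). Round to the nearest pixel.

x = 673 px, y = 1371 px

The bottom-right point sits two-thirds of the way across and two-thirds of the way down.
x = 2 × 1010/3 ≈ 673; y = 2 × 2056/3 ≈ 1371.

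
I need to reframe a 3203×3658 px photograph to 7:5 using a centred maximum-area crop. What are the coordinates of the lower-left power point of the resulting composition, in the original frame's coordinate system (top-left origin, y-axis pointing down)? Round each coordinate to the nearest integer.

(1068, 2210)

3203/3658 < 7/5, so the 7:5 crop keeps the full width 3203 and trims height to 3203 × 5/7 = 2287.86 px.
Top offset = (3658 − 2287.86)/2 = 685.07 px; left offset = 0.
Lower-left is one-third across and two-thirds down within the crop:
x = 0.00 + 1 × 3203.00/3 ≈ 1068; y = 685.07 + 2 × 2287.86/3 ≈ 2210.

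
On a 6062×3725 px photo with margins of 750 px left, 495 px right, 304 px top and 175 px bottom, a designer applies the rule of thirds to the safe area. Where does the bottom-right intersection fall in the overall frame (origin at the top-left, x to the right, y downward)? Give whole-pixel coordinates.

Content width = 6062 − 750 − 495 = 4817 px; content height = 3725 − 304 − 175 = 3246 px.
Bottom-right is two-thirds across and two-thirds down within the safe area.
x = 750 + 2 × 4817/3 = 750 + 3211.33 ≈ 3961
y = 304 + 2 × 3246/3 = 304 + 2164.00 ≈ 2468

(3961, 2468)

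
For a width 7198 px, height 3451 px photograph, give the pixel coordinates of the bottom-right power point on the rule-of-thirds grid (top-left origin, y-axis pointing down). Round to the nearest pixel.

The bottom-right point sits two-thirds of the way across and two-thirds of the way down.
x = 2 × 7198/3 ≈ 4799; y = 2 × 3451/3 ≈ 2301.

(4799, 2301)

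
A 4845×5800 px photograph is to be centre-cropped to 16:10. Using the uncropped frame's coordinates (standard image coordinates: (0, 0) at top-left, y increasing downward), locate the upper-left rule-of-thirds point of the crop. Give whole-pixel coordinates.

x = 1615 px, y = 2395 px

4845/5800 < 16/10, so the 16:10 crop keeps the full width 4845 and trims height to 4845 × 10/16 = 3028.12 px.
Top offset = (5800 − 3028.12)/2 = 1385.94 px; left offset = 0.
Upper-left is one-third across and one-third down within the crop:
x = 0.00 + 1 × 4845.00/3 ≈ 1615; y = 1385.94 + 1 × 3028.12/3 ≈ 2395.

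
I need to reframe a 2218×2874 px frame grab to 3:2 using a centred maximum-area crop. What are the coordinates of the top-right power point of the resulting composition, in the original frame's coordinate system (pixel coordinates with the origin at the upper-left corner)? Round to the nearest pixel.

2218/2874 < 3/2, so the 3:2 crop keeps the full width 2218 and trims height to 2218 × 2/3 = 1478.67 px.
Top offset = (2874 − 1478.67)/2 = 697.67 px; left offset = 0.
Top-right is two-thirds across and one-third down within the crop:
x = 0.00 + 2 × 2218.00/3 ≈ 1479; y = 697.67 + 1 × 1478.67/3 ≈ 1191.

(1479, 1191)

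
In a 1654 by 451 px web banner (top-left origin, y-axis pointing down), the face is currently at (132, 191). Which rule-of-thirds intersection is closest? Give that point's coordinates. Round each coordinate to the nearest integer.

(551, 150)

Third lines: x ∈ {551, 1103}, y ∈ {150, 301}.
132 is closer to x = 551; 191 is closer to y = 150.
So the nearest intersection is the upper-left power point.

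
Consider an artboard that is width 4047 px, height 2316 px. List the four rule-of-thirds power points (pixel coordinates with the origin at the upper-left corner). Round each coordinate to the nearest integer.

(1349, 772), (2698, 772), (1349, 1544), (2698, 1544)

One third of 4047 is 1349; one third of 2316 is 772.
Vertical third lines at x = 1349 and x = 2698; horizontal third lines at y = 772 and y = 1544.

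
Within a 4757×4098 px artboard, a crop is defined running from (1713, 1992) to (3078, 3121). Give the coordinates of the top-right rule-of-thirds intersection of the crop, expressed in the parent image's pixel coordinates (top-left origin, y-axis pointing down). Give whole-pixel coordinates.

(2623, 2368)

Crop width = 3078 − 1713 = 1365 px; one third is 455.00 px.
Crop height = 3121 − 1992 = 1129 px; one third is 376.33 px.
The top-right point is two-thirds across and one-third down within the crop:
x = 1713 + 2 × 455.00 ≈ 2623; y = 1992 + 1 × 376.33 ≈ 2368.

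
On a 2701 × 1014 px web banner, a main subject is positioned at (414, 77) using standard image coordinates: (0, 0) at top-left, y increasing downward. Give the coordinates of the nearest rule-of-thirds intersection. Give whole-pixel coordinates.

Third lines: x ∈ {900, 1801}, y ∈ {338, 676}.
414 is closer to x = 900; 77 is closer to y = 338.
So the nearest intersection is the upper-left power point.

x = 900 px, y = 338 px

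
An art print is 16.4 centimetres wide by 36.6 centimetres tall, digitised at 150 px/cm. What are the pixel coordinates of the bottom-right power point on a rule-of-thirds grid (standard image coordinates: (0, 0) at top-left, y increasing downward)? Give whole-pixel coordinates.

x = 1640 px, y = 3660 px

In pixels the canvas is 16.4 × 150 = 2460 wide and 36.6 × 150 = 5490 tall.
The bottom-right point is two-thirds across and two-thirds down:
x = 2 × 2460/3 ≈ 1640; y = 2 × 5490/3 ≈ 3660.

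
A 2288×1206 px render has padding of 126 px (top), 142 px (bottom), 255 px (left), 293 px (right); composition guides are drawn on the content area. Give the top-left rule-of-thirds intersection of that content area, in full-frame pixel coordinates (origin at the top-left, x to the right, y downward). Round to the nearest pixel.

Content width = 2288 − 255 − 293 = 1740 px; content height = 1206 − 126 − 142 = 938 px.
Top-left is one-third across and one-third down within the content area.
x = 255 + 1 × 1740/3 = 255 + 580.00 ≈ 835
y = 126 + 1 × 938/3 = 126 + 312.67 ≈ 439

x = 835 px, y = 439 px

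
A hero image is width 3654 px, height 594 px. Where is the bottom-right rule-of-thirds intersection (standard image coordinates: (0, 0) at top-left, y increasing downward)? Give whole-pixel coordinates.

The bottom-right point sits two-thirds of the way across and two-thirds of the way down.
x = 2 × 3654/3 ≈ 2436; y = 2 × 594/3 ≈ 396.

(2436, 396)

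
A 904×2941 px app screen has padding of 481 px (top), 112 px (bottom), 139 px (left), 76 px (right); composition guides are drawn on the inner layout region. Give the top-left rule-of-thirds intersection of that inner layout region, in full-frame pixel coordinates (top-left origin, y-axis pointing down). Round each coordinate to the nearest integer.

x = 369 px, y = 1264 px

Content width = 904 − 139 − 76 = 689 px; content height = 2941 − 481 − 112 = 2348 px.
Top-left is one-third across and one-third down within the inner layout region.
x = 139 + 1 × 689/3 = 139 + 229.67 ≈ 369
y = 481 + 1 × 2348/3 = 481 + 782.67 ≈ 1264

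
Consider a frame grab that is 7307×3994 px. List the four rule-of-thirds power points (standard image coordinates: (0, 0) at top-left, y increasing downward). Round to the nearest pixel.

One third of 7307 is 2435.67; one third of 3994 is 1331.33.
Vertical third lines at x = 2436 and x = 4871; horizontal third lines at y = 1331 and y = 2663.

(2436, 1331), (4871, 1331), (2436, 2663), (4871, 2663)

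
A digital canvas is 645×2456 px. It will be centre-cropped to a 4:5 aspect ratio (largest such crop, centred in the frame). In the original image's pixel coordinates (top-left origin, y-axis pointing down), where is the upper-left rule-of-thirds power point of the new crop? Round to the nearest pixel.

645/2456 < 4/5, so the 4:5 crop keeps the full width 645 and trims height to 645 × 5/4 = 806.25 px.
Top offset = (2456 − 806.25)/2 = 824.88 px; left offset = 0.
Upper-left is one-third across and one-third down within the crop:
x = 0.00 + 1 × 645.00/3 ≈ 215; y = 824.88 + 1 × 806.25/3 ≈ 1094.

x = 215 px, y = 1094 px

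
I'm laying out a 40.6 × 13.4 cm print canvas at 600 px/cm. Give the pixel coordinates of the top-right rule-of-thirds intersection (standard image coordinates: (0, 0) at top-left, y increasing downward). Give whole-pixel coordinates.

In pixels the canvas is 40.6 × 600 = 24360 wide and 13.4 × 600 = 8040 tall.
The top-right point is two-thirds across and one-third down:
x = 2 × 24360/3 ≈ 16240; y = 1 × 8040/3 ≈ 2680.

(16240, 2680)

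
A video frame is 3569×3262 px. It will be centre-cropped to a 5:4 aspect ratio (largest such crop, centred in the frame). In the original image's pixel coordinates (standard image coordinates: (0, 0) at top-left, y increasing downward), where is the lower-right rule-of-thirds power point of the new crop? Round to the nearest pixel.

(2379, 2107)

3569/3262 < 5/4, so the 5:4 crop keeps the full width 3569 and trims height to 3569 × 4/5 = 2855.20 px.
Top offset = (3262 − 2855.20)/2 = 203.40 px; left offset = 0.
Lower-right is two-thirds across and two-thirds down within the crop:
x = 0.00 + 2 × 3569.00/3 ≈ 2379; y = 203.40 + 2 × 2855.20/3 ≈ 2107.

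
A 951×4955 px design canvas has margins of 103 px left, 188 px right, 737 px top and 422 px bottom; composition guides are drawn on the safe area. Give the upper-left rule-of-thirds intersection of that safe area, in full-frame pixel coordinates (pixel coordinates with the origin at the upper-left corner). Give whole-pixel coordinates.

Content width = 951 − 103 − 188 = 660 px; content height = 4955 − 737 − 422 = 3796 px.
Upper-left is one-third across and one-third down within the safe area.
x = 103 + 1 × 660/3 = 103 + 220.00 ≈ 323
y = 737 + 1 × 3796/3 = 737 + 1265.33 ≈ 2002

(323, 2002)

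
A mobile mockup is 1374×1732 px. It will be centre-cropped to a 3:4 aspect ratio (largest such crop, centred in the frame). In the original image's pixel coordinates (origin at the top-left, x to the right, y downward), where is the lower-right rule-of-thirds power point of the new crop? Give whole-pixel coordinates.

(904, 1155)

1374/1732 > 3/4, so the 3:4 crop keeps the full height 1732 and trims width to 1732 × 3/4 = 1299.00 px.
Left offset = (1374 − 1299.00)/2 = 37.50 px; top offset = 0.
Lower-right is two-thirds across and two-thirds down within the crop:
x = 37.50 + 2 × 1299.00/3 ≈ 904; y = 0.00 + 2 × 1732.00/3 ≈ 1155.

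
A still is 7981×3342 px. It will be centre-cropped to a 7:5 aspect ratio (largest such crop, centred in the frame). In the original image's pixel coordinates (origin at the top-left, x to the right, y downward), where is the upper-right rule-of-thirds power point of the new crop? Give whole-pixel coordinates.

7981/3342 > 7/5, so the 7:5 crop keeps the full height 3342 and trims width to 3342 × 7/5 = 4678.80 px.
Left offset = (7981 − 4678.80)/2 = 1651.10 px; top offset = 0.
Upper-right is two-thirds across and one-third down within the crop:
x = 1651.10 + 2 × 4678.80/3 ≈ 4770; y = 0.00 + 1 × 3342.00/3 ≈ 1114.

(4770, 1114)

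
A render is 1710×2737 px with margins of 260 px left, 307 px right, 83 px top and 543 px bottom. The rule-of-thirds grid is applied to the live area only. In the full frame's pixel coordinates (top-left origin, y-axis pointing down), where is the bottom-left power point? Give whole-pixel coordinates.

Content width = 1710 − 260 − 307 = 1143 px; content height = 2737 − 83 − 543 = 2111 px.
Bottom-left is one-third across and two-thirds down within the live area.
x = 260 + 1 × 1143/3 = 260 + 381.00 ≈ 641
y = 83 + 2 × 2111/3 = 83 + 1407.33 ≈ 1490

x = 641 px, y = 1490 px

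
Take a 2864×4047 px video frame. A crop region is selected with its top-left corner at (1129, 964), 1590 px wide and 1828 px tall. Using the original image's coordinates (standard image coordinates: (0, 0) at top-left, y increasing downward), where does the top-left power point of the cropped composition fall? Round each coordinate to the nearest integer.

x = 1659 px, y = 1573 px

One third of the crop width 1590 is 530.00 px.
One third of the crop height 1828 is 609.33 px.
The top-left point is one-third across and one-third down within the crop:
x = 1129 + 1 × 530.00 ≈ 1659; y = 964 + 1 × 609.33 ≈ 1573.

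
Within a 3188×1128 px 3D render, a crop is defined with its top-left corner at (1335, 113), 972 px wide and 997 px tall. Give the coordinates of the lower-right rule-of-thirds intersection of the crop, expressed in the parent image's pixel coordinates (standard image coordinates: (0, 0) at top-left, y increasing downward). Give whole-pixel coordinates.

One third of the crop width 972 is 324.00 px.
One third of the crop height 997 is 332.33 px.
The lower-right point is two-thirds across and two-thirds down within the crop:
x = 1335 + 2 × 324.00 ≈ 1983; y = 113 + 2 × 332.33 ≈ 778.

(1983, 778)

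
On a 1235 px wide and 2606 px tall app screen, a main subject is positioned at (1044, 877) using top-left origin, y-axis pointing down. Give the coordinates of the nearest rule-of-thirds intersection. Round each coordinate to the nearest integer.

x = 823 px, y = 869 px

Third lines: x ∈ {412, 823}, y ∈ {869, 1737}.
1044 is closer to x = 823; 877 is closer to y = 869.
So the nearest intersection is the upper-right power point.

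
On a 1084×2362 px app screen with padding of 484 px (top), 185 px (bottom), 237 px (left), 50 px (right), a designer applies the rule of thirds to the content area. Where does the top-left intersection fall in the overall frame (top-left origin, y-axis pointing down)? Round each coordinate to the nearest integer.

Content width = 1084 − 237 − 50 = 797 px; content height = 2362 − 484 − 185 = 1693 px.
Top-left is one-third across and one-third down within the content area.
x = 237 + 1 × 797/3 = 237 + 265.67 ≈ 503
y = 484 + 1 × 1693/3 = 484 + 564.33 ≈ 1048

(503, 1048)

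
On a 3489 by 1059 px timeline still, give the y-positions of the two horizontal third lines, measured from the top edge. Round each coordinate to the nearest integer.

1059 / 3 = 353, so the horizontal lines sit at one and two thirds of 1059.

353 px and 706 px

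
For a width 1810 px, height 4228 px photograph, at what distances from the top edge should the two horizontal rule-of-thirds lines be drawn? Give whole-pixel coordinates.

y = 1409 px and y = 2819 px

4228 / 3 = 1409.33, so the horizontal lines sit at one and two thirds of 4228.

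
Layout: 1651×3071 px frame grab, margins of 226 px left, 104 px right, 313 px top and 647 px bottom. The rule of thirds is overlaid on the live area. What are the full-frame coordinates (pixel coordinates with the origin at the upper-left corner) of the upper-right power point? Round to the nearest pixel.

x = 1107 px, y = 1017 px

Content width = 1651 − 226 − 104 = 1321 px; content height = 3071 − 313 − 647 = 2111 px.
Upper-right is two-thirds across and one-third down within the live area.
x = 226 + 2 × 1321/3 = 226 + 880.67 ≈ 1107
y = 313 + 1 × 2111/3 = 313 + 703.67 ≈ 1017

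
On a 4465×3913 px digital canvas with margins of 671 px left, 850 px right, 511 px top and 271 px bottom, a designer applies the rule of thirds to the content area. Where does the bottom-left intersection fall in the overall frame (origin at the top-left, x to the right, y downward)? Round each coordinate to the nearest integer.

x = 1652 px, y = 2598 px

Content width = 4465 − 671 − 850 = 2944 px; content height = 3913 − 511 − 271 = 3131 px.
Bottom-left is one-third across and two-thirds down within the content area.
x = 671 + 1 × 2944/3 = 671 + 981.33 ≈ 1652
y = 511 + 2 × 3131/3 = 511 + 2087.33 ≈ 2598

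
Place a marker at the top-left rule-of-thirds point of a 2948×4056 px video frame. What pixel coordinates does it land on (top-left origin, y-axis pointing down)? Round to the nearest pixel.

x = 983 px, y = 1352 px

The top-left point sits one-third of the way across and one-third of the way down.
x = 1 × 2948/3 ≈ 983; y = 1 × 4056/3 ≈ 1352.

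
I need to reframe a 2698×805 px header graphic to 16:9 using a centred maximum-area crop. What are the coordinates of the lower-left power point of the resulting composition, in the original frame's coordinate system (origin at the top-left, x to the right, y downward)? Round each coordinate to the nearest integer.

2698/805 > 16/9, so the 16:9 crop keeps the full height 805 and trims width to 805 × 16/9 = 1431.11 px.
Left offset = (2698 − 1431.11)/2 = 633.44 px; top offset = 0.
Lower-left is one-third across and two-thirds down within the crop:
x = 633.44 + 1 × 1431.11/3 ≈ 1110; y = 0.00 + 2 × 805.00/3 ≈ 537.

x = 1110 px, y = 537 px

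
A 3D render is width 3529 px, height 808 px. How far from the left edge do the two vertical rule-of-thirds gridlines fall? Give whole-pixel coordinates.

3529 / 3 = 1176.33, so the vertical lines sit at one and two thirds of 3529.

x = 1176 px and x = 2353 px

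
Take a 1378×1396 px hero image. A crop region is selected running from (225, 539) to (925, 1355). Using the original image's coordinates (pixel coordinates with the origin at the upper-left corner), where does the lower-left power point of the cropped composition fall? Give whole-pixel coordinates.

(458, 1083)

Crop width = 925 − 225 = 700 px; one third is 233.33 px.
Crop height = 1355 − 539 = 816 px; one third is 272.00 px.
The lower-left point is one-third across and two-thirds down within the crop:
x = 225 + 1 × 233.33 ≈ 458; y = 539 + 2 × 272.00 ≈ 1083.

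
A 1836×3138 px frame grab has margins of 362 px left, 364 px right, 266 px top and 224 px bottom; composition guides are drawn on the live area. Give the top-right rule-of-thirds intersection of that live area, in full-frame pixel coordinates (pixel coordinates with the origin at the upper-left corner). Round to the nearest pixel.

Content width = 1836 − 362 − 364 = 1110 px; content height = 3138 − 266 − 224 = 2648 px.
Top-right is two-thirds across and one-third down within the live area.
x = 362 + 2 × 1110/3 = 362 + 740.00 ≈ 1102
y = 266 + 1 × 2648/3 = 266 + 882.67 ≈ 1149

x = 1102 px, y = 1149 px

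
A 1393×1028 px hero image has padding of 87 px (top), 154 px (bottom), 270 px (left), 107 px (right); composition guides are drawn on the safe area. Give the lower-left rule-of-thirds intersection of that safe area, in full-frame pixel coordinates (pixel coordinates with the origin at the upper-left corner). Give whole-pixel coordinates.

Content width = 1393 − 270 − 107 = 1016 px; content height = 1028 − 87 − 154 = 787 px.
Lower-left is one-third across and two-thirds down within the safe area.
x = 270 + 1 × 1016/3 = 270 + 338.67 ≈ 609
y = 87 + 2 × 787/3 = 87 + 524.67 ≈ 612

x = 609 px, y = 612 px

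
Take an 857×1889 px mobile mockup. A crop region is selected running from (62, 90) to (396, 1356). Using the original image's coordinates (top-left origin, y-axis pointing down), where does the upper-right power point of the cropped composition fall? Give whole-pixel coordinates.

x = 285 px, y = 512 px

Crop width = 396 − 62 = 334 px; one third is 111.33 px.
Crop height = 1356 − 90 = 1266 px; one third is 422.00 px.
The upper-right point is two-thirds across and one-third down within the crop:
x = 62 + 2 × 111.33 ≈ 285; y = 90 + 1 × 422.00 ≈ 512.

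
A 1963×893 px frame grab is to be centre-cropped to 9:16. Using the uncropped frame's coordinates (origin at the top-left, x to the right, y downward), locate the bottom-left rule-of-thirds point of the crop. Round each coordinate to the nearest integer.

(898, 595)

1963/893 > 9/16, so the 9:16 crop keeps the full height 893 and trims width to 893 × 9/16 = 502.31 px.
Left offset = (1963 − 502.31)/2 = 730.34 px; top offset = 0.
Bottom-left is one-third across and two-thirds down within the crop:
x = 730.34 + 1 × 502.31/3 ≈ 898; y = 0.00 + 2 × 893.00/3 ≈ 595.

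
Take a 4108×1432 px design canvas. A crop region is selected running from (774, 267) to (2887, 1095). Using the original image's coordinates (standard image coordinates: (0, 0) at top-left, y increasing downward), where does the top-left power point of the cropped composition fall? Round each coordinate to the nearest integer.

Crop width = 2887 − 774 = 2113 px; one third is 704.33 px.
Crop height = 1095 − 267 = 828 px; one third is 276.00 px.
The top-left point is one-third across and one-third down within the crop:
x = 774 + 1 × 704.33 ≈ 1478; y = 267 + 1 × 276.00 ≈ 543.

(1478, 543)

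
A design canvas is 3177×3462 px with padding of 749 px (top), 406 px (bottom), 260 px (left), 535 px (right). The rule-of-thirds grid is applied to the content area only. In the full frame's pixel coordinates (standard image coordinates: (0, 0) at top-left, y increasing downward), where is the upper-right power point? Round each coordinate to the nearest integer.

x = 1848 px, y = 1518 px

Content width = 3177 − 260 − 535 = 2382 px; content height = 3462 − 749 − 406 = 2307 px.
Upper-right is two-thirds across and one-third down within the content area.
x = 260 + 2 × 2382/3 = 260 + 1588.00 ≈ 1848
y = 749 + 1 × 2307/3 = 749 + 769.00 ≈ 1518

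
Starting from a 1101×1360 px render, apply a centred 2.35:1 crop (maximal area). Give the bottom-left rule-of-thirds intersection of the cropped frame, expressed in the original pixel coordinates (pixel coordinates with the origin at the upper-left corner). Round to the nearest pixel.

(367, 758)

1101/1360 < 2.35/1, so the 2.35:1 crop keeps the full width 1101 and trims height to 1101 × 1/2.35 = 468.51 px.
Top offset = (1360 − 468.51)/2 = 445.74 px; left offset = 0.
Bottom-left is one-third across and two-thirds down within the crop:
x = 0.00 + 1 × 1101.00/3 ≈ 367; y = 445.74 + 2 × 468.51/3 ≈ 758.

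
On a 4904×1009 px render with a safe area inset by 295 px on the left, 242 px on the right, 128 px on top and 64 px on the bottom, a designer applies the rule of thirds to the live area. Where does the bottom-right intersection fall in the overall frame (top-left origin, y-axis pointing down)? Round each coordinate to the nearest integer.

x = 3206 px, y = 673 px

Content width = 4904 − 295 − 242 = 4367 px; content height = 1009 − 128 − 64 = 817 px.
Bottom-right is two-thirds across and two-thirds down within the live area.
x = 295 + 2 × 4367/3 = 295 + 2911.33 ≈ 3206
y = 128 + 2 × 817/3 = 128 + 544.67 ≈ 673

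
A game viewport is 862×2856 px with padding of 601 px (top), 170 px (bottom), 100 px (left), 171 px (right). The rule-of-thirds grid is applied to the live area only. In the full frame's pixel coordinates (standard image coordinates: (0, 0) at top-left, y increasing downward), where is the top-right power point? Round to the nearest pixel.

(494, 1296)

Content width = 862 − 100 − 171 = 591 px; content height = 2856 − 601 − 170 = 2085 px.
Top-right is two-thirds across and one-third down within the live area.
x = 100 + 2 × 591/3 = 100 + 394.00 ≈ 494
y = 601 + 1 × 2085/3 = 601 + 695.00 ≈ 1296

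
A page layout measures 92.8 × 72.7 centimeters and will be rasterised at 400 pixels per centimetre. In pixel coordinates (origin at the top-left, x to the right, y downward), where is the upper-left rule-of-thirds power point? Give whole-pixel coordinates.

(12373, 9693)

In pixels the canvas is 92.8 × 400 = 37120 wide and 72.7 × 400 = 29080 tall.
The upper-left point is one-third across and one-third down:
x = 1 × 37120/3 ≈ 12373; y = 1 × 29080/3 ≈ 9693.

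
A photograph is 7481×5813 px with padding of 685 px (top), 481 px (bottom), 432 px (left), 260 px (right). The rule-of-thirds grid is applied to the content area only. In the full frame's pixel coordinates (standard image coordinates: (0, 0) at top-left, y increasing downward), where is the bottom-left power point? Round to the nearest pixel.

Content width = 7481 − 432 − 260 = 6789 px; content height = 5813 − 685 − 481 = 4647 px.
Bottom-left is one-third across and two-thirds down within the content area.
x = 432 + 1 × 6789/3 = 432 + 2263.00 ≈ 2695
y = 685 + 2 × 4647/3 = 685 + 3098.00 ≈ 3783

(2695, 3783)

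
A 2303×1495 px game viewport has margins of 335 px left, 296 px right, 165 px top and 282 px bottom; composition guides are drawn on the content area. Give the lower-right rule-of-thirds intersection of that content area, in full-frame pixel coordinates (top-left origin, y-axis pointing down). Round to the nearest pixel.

(1450, 864)

Content width = 2303 − 335 − 296 = 1672 px; content height = 1495 − 165 − 282 = 1048 px.
Lower-right is two-thirds across and two-thirds down within the content area.
x = 335 + 2 × 1672/3 = 335 + 1114.67 ≈ 1450
y = 165 + 2 × 1048/3 = 165 + 698.67 ≈ 864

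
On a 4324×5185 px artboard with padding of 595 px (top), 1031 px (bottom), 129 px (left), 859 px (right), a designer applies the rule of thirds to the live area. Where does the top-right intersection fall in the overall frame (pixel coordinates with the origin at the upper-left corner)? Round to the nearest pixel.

Content width = 4324 − 129 − 859 = 3336 px; content height = 5185 − 595 − 1031 = 3559 px.
Top-right is two-thirds across and one-third down within the live area.
x = 129 + 2 × 3336/3 = 129 + 2224.00 ≈ 2353
y = 595 + 1 × 3559/3 = 595 + 1186.33 ≈ 1781

x = 2353 px, y = 1781 px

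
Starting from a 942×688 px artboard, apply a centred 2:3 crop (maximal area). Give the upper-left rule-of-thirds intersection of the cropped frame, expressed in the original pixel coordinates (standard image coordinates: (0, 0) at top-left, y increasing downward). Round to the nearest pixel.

942/688 > 2/3, so the 2:3 crop keeps the full height 688 and trims width to 688 × 2/3 = 458.67 px.
Left offset = (942 − 458.67)/2 = 241.67 px; top offset = 0.
Upper-left is one-third across and one-third down within the crop:
x = 241.67 + 1 × 458.67/3 ≈ 395; y = 0.00 + 1 × 688.00/3 ≈ 229.

(395, 229)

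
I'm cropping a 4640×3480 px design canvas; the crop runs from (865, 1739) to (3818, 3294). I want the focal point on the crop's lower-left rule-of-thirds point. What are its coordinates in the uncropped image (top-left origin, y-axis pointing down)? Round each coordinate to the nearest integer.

(1849, 2776)

Crop width = 3818 − 865 = 2953 px; one third is 984.33 px.
Crop height = 3294 − 1739 = 1555 px; one third is 518.33 px.
The lower-left point is one-third across and two-thirds down within the crop:
x = 865 + 1 × 984.33 ≈ 1849; y = 1739 + 2 × 518.33 ≈ 2776.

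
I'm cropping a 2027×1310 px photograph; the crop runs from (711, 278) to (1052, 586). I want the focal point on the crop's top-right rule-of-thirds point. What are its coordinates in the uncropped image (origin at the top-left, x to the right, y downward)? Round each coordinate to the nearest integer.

x = 938 px, y = 381 px

Crop width = 1052 − 711 = 341 px; one third is 113.67 px.
Crop height = 586 − 278 = 308 px; one third is 102.67 px.
The top-right point is two-thirds across and one-third down within the crop:
x = 711 + 2 × 113.67 ≈ 938; y = 278 + 1 × 102.67 ≈ 381.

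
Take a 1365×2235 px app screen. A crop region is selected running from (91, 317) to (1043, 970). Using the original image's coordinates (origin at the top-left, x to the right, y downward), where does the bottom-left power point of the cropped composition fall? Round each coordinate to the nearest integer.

Crop width = 1043 − 91 = 952 px; one third is 317.33 px.
Crop height = 970 − 317 = 653 px; one third is 217.67 px.
The bottom-left point is one-third across and two-thirds down within the crop:
x = 91 + 1 × 317.33 ≈ 408; y = 317 + 2 × 217.67 ≈ 752.

(408, 752)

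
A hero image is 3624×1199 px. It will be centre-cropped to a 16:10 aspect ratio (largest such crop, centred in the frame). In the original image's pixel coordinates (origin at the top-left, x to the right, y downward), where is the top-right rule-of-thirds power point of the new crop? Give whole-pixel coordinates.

3624/1199 > 16/10, so the 16:10 crop keeps the full height 1199 and trims width to 1199 × 16/10 = 1918.40 px.
Left offset = (3624 − 1918.40)/2 = 852.80 px; top offset = 0.
Top-right is two-thirds across and one-third down within the crop:
x = 852.80 + 2 × 1918.40/3 ≈ 2132; y = 0.00 + 1 × 1199.00/3 ≈ 400.

x = 2132 px, y = 400 px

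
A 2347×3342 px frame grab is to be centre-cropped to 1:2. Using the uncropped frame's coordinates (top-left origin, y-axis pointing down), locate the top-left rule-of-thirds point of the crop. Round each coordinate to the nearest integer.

2347/3342 > 1/2, so the 1:2 crop keeps the full height 3342 and trims width to 3342 × 1/2 = 1671.00 px.
Left offset = (2347 − 1671.00)/2 = 338.00 px; top offset = 0.
Top-left is one-third across and one-third down within the crop:
x = 338.00 + 1 × 1671.00/3 ≈ 895; y = 0.00 + 1 × 3342.00/3 ≈ 1114.

(895, 1114)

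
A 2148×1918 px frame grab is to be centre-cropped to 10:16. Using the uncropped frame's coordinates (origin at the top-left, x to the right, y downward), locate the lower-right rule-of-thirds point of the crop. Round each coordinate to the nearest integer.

x = 1274 px, y = 1279 px

2148/1918 > 10/16, so the 10:16 crop keeps the full height 1918 and trims width to 1918 × 10/16 = 1198.75 px.
Left offset = (2148 − 1198.75)/2 = 474.62 px; top offset = 0.
Lower-right is two-thirds across and two-thirds down within the crop:
x = 474.62 + 2 × 1198.75/3 ≈ 1274; y = 0.00 + 2 × 1918.00/3 ≈ 1279.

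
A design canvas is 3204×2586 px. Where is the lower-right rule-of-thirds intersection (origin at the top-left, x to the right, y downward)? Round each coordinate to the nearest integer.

The lower-right point sits two-thirds of the way across and two-thirds of the way down.
x = 2 × 3204/3 ≈ 2136; y = 2 × 2586/3 ≈ 1724.

x = 2136 px, y = 1724 px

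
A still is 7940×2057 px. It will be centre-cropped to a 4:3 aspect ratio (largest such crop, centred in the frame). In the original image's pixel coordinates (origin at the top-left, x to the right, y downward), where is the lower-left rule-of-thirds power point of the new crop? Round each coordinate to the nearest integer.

7940/2057 > 4/3, so the 4:3 crop keeps the full height 2057 and trims width to 2057 × 4/3 = 2742.67 px.
Left offset = (7940 − 2742.67)/2 = 2598.67 px; top offset = 0.
Lower-left is one-third across and two-thirds down within the crop:
x = 2598.67 + 1 × 2742.67/3 ≈ 3513; y = 0.00 + 2 × 2057.00/3 ≈ 1371.

x = 3513 px, y = 1371 px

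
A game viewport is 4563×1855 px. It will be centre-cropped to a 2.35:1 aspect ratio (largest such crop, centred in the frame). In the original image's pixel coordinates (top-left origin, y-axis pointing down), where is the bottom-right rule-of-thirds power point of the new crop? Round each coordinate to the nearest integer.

(3008, 1237)

4563/1855 > 2.35/1, so the 2.35:1 crop keeps the full height 1855 and trims width to 1855 × 2.35/1 = 4359.25 px.
Left offset = (4563 − 4359.25)/2 = 101.88 px; top offset = 0.
Bottom-right is two-thirds across and two-thirds down within the crop:
x = 101.88 + 2 × 4359.25/3 ≈ 3008; y = 0.00 + 2 × 1855.00/3 ≈ 1237.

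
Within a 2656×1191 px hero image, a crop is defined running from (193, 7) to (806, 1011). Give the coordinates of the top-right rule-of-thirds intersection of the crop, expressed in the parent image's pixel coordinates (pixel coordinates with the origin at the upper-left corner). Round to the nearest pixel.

(602, 342)

Crop width = 806 − 193 = 613 px; one third is 204.33 px.
Crop height = 1011 − 7 = 1004 px; one third is 334.67 px.
The top-right point is two-thirds across and one-third down within the crop:
x = 193 + 2 × 204.33 ≈ 602; y = 7 + 1 × 334.67 ≈ 342.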